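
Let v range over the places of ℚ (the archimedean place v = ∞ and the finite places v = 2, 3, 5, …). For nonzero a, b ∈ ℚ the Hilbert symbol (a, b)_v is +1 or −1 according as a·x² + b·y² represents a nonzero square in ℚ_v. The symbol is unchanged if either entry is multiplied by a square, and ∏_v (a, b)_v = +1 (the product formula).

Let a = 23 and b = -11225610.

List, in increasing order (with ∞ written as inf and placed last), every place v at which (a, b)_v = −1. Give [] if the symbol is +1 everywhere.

[2, 5, 17, 23]

Mod squares: a ≡ 23, b ≡ -1247290. Check v ∈ {∞, 2, 3, 5, 11, 17, 23, 29}.
v=17: a=17^0·(≡6), b=17^1·(≡1) mod 17; (6|17)=-1, (1|17)=+1; (−1)^{0·1·8}·(-1)^1·(+1)^0 = -1.
v=5: a=5^0·(≡3), b=5^1·(≡3) mod 5; (3|5)=-1, (3|5)=-1; (−1)^{0·1·2}·(-1)^1·(-1)^0 = -1.
v=29: a=29^0·(≡23), b=29^1·(≡2) mod 29; (23|29)=+1, (2|29)=-1; (−1)^{0·1·14}·(+1)^1·(-1)^0 = +1.
v=∞: 23 > 0 and -1247290 < 0  ⇒  (a,b)_∞ = +1.
v=23: a=23^1·(≡1), b=23^1·(≡13) mod 23; (1|23)=+1, (13|23)=+1; (−1)^{1·1·11}·(+1)^1·(+1)^1 = -1.
v=3: a=3^0·(≡2), b=3^2·(≡2) mod 3; (2|3)=-1, (2|3)=-1; (−1)^{0·2·1}·(-1)^2·(-1)^0 = +1.
v=11: a=11^0·(≡1), b=11^1·(≡4) mod 11; (1|11)=+1, (4|11)=+1; (−1)^{0·1·5}·(+1)^1·(+1)^0 = +1.
v=2: v_2(a)=0, v_2(b)=1; units ≡ 7, 3 (mod 8); ε·ε+αω+βω = 1·1+0·1+1·0 ≡ 1  ⇒  (a,b)_2 = -1.
(23, -1247290 / ℚ) ramifies at {2, 5, 17, 23}: a division algebra.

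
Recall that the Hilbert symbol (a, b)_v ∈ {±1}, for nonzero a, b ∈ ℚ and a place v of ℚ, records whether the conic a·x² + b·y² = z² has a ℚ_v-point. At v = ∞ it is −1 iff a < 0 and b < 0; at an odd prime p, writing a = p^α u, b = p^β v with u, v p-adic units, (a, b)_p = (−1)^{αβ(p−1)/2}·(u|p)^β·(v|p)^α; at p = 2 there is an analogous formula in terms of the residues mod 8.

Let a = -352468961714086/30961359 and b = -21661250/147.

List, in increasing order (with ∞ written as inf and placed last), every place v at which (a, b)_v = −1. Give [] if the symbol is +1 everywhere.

(a, b) ≡ (-137514, -103974) mod (ℚ^×)²; places V = {2, 3, 5, 7, 11, 13, 31, 41, 43, 47, ∞}.
(a,b)_41: α=1, u≡4; β=0, v≡39 (mod 41); (4|41)=+1, (39|41)=+1; sign (−1)^0·+1^0·+1^1 = +1.
(a,b)_47: α=2, u≡7; β=0, v≡34 (mod 47); (7|47)=+1, (34|47)=+1; sign (−1)^0·+1^0·+1^2 = +1.
(a,b)_31: α=4, u≡10; β=1, v≡9 (mod 31); (10|31)=+1, (9|31)=+1; sign (−1)^0·+1^1·+1^4 = +1.
(a,b)_11: α=-2, u≡10; β=0, v≡4 (mod 11); (10|11)=-1, (4|11)=+1; sign (−1)^0·-1^0·+1^-2 = +1.
(a,b)_3: α=-9, u≡2; β=-1, v≡1 (mod 3); (2|3)=-1, (1|3)=+1; sign (−1)^1·-1^-1·+1^-9 = +1.
(a,b)_13: α=-1, u≡1; β=1, v≡3 (mod 13); (1|13)=+1, (3|13)=+1; sign (−1)^0·+1^1·+1^-1 = +1.
(a,b)_2: α=1, β=1; u≡3, v≡5 (mod 8); ε(u)ε(v)=1·0, αω(v)=1·1, βω(u)=1·1; sum ≡ 0  ⇒  +1.
(a,b)_5: α=0, u≡1; β=4, v≡1 (mod 5); (1|5)=+1, (1|5)=+1; sign (−1)^0·+1^4·+1^0 = +1.
(a,b)_7: α=2, u≡2; β=-2, v≡4 (mod 7); (2|7)=+1, (4|7)=+1; sign (−1)^0·+1^-2·+1^2 = +1.
(a,b)_∞: sgn(-137514)=−, sgn(-103974)=−, so -1.
(a,b)_43: α=1, u≡22; β=1, v≡26 (mod 43); (22|43)=-1, (26|43)=-1; sign (−1)^1·-1^1·-1^1 = -1.
(-137514, -103974 / ℚ) ramifies at {43, ∞}: a division algebra.

[43, inf]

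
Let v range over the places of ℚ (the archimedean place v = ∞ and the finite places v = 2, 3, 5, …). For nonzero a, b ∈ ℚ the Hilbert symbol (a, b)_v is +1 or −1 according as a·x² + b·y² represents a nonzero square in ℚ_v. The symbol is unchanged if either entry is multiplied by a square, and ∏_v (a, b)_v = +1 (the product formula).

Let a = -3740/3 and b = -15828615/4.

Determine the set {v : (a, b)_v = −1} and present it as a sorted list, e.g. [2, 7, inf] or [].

(a, b) ≡ (-2805, -1615) mod (ℚ^×)²; places V = {2, 3, 5, 11, 17, 19, ∞}.
(a,b)_5: α=1, u≡4; β=1, v≡3 (mod 5); (4|5)=+1, (3|5)=-1; sign (−1)^0·+1^1·-1^1 = -1.
(a,b)_19: α=0, u≡1; β=1, v≡2 (mod 19); (1|19)=+1, (2|19)=-1; sign (−1)^0·+1^1·-1^0 = +1.
(a,b)_3: α=-1, u≡1; β=4, v≡2 (mod 3); (1|3)=+1, (2|3)=-1; sign (−1)^0·+1^4·-1^-1 = -1.
(a,b)_11: α=1, u≡4; β=2, v≡2 (mod 11); (4|11)=+1, (2|11)=-1; sign (−1)^0·+1^2·-1^1 = -1.
(a,b)_17: α=1, u≡6; β=1, v≡3 (mod 17); (6|17)=-1, (3|17)=-1; sign (−1)^0·-1^1·-1^1 = +1.
(a,b)_∞: sgn(-2805)=−, sgn(-1615)=−, so -1.
(a,b)_2: α=2, β=-2; u≡3, v≡1 (mod 8); ε(u)ε(v)=1·0, αω(v)=2·0, βω(u)=-2·1; sum ≡ 0  ⇒  +1.
Ram(-2805, -1615) = {3, 5, 11, ∞}; no ℚ_3-point on the conic.

[3, 5, 11, inf]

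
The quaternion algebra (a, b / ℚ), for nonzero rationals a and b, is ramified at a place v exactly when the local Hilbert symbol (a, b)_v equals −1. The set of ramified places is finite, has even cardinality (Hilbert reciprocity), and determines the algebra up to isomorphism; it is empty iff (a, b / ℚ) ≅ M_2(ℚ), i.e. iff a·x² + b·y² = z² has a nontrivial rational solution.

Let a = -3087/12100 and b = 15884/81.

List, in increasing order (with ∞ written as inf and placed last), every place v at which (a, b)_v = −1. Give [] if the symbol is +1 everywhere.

Mod squares: a ≡ -7, b ≡ 11. Check v ∈ {∞, 2, 3, 5, 7, 11, 19}.
v=2: v_2(a)=-2, v_2(b)=2; units ≡ 1, 3 (mod 8); ε·ε+αω+βω = 0·1+-2·1+2·0 ≡ 0  ⇒  (a,b)_2 = +1.
v=∞: -7 < 0 and 11 > 0  ⇒  (a,b)_∞ = +1.
v=19: a=19^0·(≡3), b=19^2·(≡5) mod 19; (3|19)=-1, (5|19)=+1; (−1)^{0·2·9}·(-1)^2·(+1)^0 = +1.
v=3: a=3^2·(≡2), b=3^-4·(≡2) mod 3; (2|3)=-1, (2|3)=-1; (−1)^{2·-4·1}·(-1)^-4·(-1)^2 = +1.
v=11: a=11^-2·(≡4), b=11^1·(≡9) mod 11; (4|11)=+1, (9|11)=+1; (−1)^{-2·1·5}·(+1)^1·(+1)^-2 = +1.
v=7: a=7^3·(≡3), b=7^0·(≡2) mod 7; (3|7)=-1, (2|7)=+1; (−1)^{3·0·3}·(-1)^0·(+1)^3 = +1.
v=5: a=5^-2·(≡2), b=5^0·(≡4) mod 5; (2|5)=-1, (4|5)=+1; (−1)^{-2·0·2}·(-1)^0·(+1)^-2 = +1.
Every local symbol is +1, so the conic -7·x² + 11·y² = z² has ℚ_v-points for all v and hence a ℚ-point; (a, b / ℚ) ≅ M_2(ℚ).

[]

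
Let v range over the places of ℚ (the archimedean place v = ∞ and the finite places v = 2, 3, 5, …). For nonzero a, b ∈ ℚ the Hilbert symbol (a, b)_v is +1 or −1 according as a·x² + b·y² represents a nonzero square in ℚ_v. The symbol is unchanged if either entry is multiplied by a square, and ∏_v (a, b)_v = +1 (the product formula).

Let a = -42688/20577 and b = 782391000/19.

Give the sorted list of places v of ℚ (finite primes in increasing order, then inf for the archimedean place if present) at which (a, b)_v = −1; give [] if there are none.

[2, 17, 19, 23]

Mod squares: a ≡ -38019, b ≡ 281010. Check v ∈ {∞, 2, 3, 5, 17, 19, 23, 29}.
v=19: a=19^-3·(≡8), b=19^-1·(≡13) mod 19; (8|19)=-1, (13|19)=-1; (−1)^{-3·-1·9}·(-1)^-1·(-1)^-3 = -1.
v=5: a=5^0·(≡1), b=5^3·(≡2) mod 5; (1|5)=+1, (2|5)=-1; (−1)^{0·3·2}·(+1)^3·(-1)^0 = +1.
v=29: a=29^1·(≡24), b=29^1·(≡28) mod 29; (24|29)=+1, (28|29)=+1; (−1)^{1·1·14}·(+1)^1·(+1)^1 = +1.
v=17: a=17^0·(≡12), b=17^1·(≡11) mod 17; (12|17)=-1, (11|17)=-1; (−1)^{0·1·8}·(-1)^1·(-1)^0 = -1.
v=3: a=3^-1·(≡2), b=3^1·(≡1) mod 3; (2|3)=-1, (1|3)=+1; (−1)^{-1·1·1}·(-1)^1·(+1)^-1 = +1.
v=2: v_2(a)=6, v_2(b)=3; units ≡ 5, 1 (mod 8); ε·ε+αω+βω = 0·0+6·0+3·1 ≡ 1  ⇒  (a,b)_2 = -1.
v=∞: -38019 < 0 and 281010 > 0  ⇒  (a,b)_∞ = +1.
v=23: a=23^1·(≡2), b=23^2·(≡21) mod 23; (2|23)=+1, (21|23)=-1; (−1)^{1·2·11}·(+1)^2·(-1)^1 = -1.
(-38019, 281010 / ℚ) ramifies at {2, 17, 19, 23}: a division algebra.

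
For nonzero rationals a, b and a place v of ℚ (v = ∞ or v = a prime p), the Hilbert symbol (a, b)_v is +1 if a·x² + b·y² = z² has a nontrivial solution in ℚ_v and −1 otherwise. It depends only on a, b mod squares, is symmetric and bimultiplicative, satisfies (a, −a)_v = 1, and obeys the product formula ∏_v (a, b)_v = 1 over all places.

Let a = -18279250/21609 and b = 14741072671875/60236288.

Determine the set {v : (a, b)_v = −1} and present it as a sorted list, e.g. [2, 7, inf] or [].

Mod squares: a ≡ -2530, b ≡ 102. Check v ∈ {∞, 2, 3, 5, 7, 11, 17, 23}.
v=2: v_2(a)=1, v_2(b)=-9; units ≡ 7, 3 (mod 8); ε·ε+αω+βω = 1·1+1·1+-9·0 ≡ 0  ⇒  (a,b)_2 = +1.
v=7: a=7^-4·(≡2), b=7^-6·(≡4) mod 7; (2|7)=+1, (4|7)=+1; (−1)^{-4·-6·3}·(+1)^-6·(+1)^-4 = +1.
v=3: a=3^-2·(≡2), b=3^1·(≡1) mod 3; (2|3)=-1, (1|3)=+1; (−1)^{-2·1·1}·(-1)^1·(+1)^-2 = -1.
v=∞: -2530 < 0 and 102 > 0  ⇒  (a,b)_∞ = +1.
v=11: a=11^1·(≡4), b=11^2·(≡3) mod 11; (4|11)=+1, (3|11)=+1; (−1)^{1·2·5}·(+1)^2·(+1)^1 = +1.
v=5: a=5^3·(≡4), b=5^6·(≡2) mod 5; (4|5)=+1, (2|5)=-1; (−1)^{3·6·2}·(+1)^6·(-1)^3 = -1.
v=17: a=17^2·(≡12), b=17^3·(≡7) mod 17; (12|17)=-1, (7|17)=-1; (−1)^{2·3·8}·(-1)^3·(-1)^2 = -1.
v=23: a=23^1·(≡7), b=23^2·(≡15) mod 23; (7|23)=-1, (15|23)=-1; (−1)^{1·2·11}·(-1)^2·(-1)^1 = -1.
Ram(-2530, 102) = {3, 5, 17, 23}; no ℚ_3-point on the conic.

[3, 5, 17, 23]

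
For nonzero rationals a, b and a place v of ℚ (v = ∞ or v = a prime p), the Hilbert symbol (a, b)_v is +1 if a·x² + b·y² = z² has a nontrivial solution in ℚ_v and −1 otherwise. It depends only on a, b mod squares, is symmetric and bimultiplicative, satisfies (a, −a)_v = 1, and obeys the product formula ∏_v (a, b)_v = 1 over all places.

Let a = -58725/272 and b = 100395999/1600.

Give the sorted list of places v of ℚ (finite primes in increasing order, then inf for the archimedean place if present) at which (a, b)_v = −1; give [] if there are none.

Mod squares: a ≡ -493, b ≡ 319. Check v ∈ {∞, 2, 3, 5, 11, 17, 29}.
v=17: a=17^-1·(≡7), b=17^2·(≡15) mod 17; (7|17)=-1, (15|17)=+1; (−1)^{-1·2·8}·(-1)^2·(+1)^-1 = +1.
v=3: a=3^4·(≡2), b=3^2·(≡1) mod 3; (2|3)=-1, (1|3)=+1; (−1)^{4·2·1}·(-1)^2·(+1)^4 = +1.
v=5: a=5^2·(≡3), b=5^-2·(≡1) mod 5; (3|5)=-1, (1|5)=+1; (−1)^{2·-2·2}·(-1)^-2·(+1)^2 = +1.
v=29: a=29^1·(≡11), b=29^1·(≡17) mod 29; (11|29)=-1, (17|29)=-1; (−1)^{1·1·14}·(-1)^1·(-1)^1 = +1.
v=11: a=11^0·(≡6), b=11^3·(≡7) mod 11; (6|11)=-1, (7|11)=-1; (−1)^{0·3·5}·(-1)^3·(-1)^0 = -1.
v=2: v_2(a)=-4, v_2(b)=-6; units ≡ 3, 7 (mod 8); ε·ε+αω+βω = 1·1+-4·0+-6·1 ≡ 1  ⇒  (a,b)_2 = -1.
v=∞: -493 < 0 and 319 > 0  ⇒  (a,b)_∞ = +1.
Ram(-493, 319) = {2, 11}; no ℚ_2-point on the conic.

[2, 11]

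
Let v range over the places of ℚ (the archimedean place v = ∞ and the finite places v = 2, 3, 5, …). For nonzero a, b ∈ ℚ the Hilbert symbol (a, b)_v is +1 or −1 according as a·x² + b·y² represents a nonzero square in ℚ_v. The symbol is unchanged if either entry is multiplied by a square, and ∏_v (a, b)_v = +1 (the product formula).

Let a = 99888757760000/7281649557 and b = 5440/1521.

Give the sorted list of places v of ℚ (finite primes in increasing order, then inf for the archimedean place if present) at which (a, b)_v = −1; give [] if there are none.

Mod squares: a ≡ 4862, b ≡ 85. Check v ∈ {∞, 2, 3, 5, 7, 11, 13, 17, 19, 23}.
v=5: a=5^4·(≡3), b=5^1·(≡3) mod 5; (3|5)=-1, (3|5)=-1; (−1)^{4·1·2}·(-1)^1·(-1)^4 = -1.
v=7: a=7^-6·(≡1), b=7^0·(≡4) mod 7; (1|7)=+1, (4|7)=+1; (−1)^{-6·0·3}·(+1)^0·(+1)^-6 = +1.
v=3: a=3^-2·(≡2), b=3^-2·(≡1) mod 3; (2|3)=-1, (1|3)=+1; (−1)^{-2·-2·1}·(-1)^-2·(+1)^-2 = +1.
v=19: a=19^2·(≡11), b=19^0·(≡6) mod 19; (11|19)=+1, (6|19)=+1; (−1)^{2·0·9}·(+1)^0·(+1)^2 = +1.
v=11: a=11^1·(≡8), b=11^0·(≡2) mod 11; (8|11)=-1, (2|11)=-1; (−1)^{1·0·5}·(-1)^0·(-1)^1 = -1.
v=∞: 4862 > 0 and 85 > 0  ⇒  (a,b)_∞ = +1.
v=13: a=13^-1·(≡4), b=13^-2·(≡5) mod 13; (4|13)=+1, (5|13)=-1; (−1)^{-1·-2·6}·(+1)^-2·(-1)^-1 = -1.
v=17: a=17^3·(≡11), b=17^1·(≡6) mod 17; (11|17)=-1, (6|17)=-1; (−1)^{3·1·8}·(-1)^1·(-1)^3 = +1.
v=23: a=23^-2·(≡6), b=23^0·(≡4) mod 23; (6|23)=+1, (4|23)=+1; (−1)^{-2·0·11}·(+1)^0·(+1)^-2 = +1.
v=2: v_2(a)=13, v_2(b)=6; units ≡ 7, 5 (mod 8); ε·ε+αω+βω = 1·0+13·1+6·0 ≡ 1  ⇒  (a,b)_2 = -1.
(4862, 85 / ℚ) ramifies at {2, 5, 11, 13}: a division algebra.

[2, 5, 11, 13]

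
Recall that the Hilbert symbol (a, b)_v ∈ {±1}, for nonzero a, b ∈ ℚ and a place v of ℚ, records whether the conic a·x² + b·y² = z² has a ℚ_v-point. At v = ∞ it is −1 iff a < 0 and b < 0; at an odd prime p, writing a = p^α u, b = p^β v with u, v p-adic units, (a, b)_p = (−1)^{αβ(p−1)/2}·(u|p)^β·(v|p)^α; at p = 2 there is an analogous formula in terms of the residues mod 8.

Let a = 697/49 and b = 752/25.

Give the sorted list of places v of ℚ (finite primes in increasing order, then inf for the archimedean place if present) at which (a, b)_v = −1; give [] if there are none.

(a, b) ≡ (697, 47) mod (ℚ^×)²; places V = {2, 5, 7, 17, 41, 47, ∞}.
(a,b)_5: α=0, u≡3; β=-2, v≡2 (mod 5); (3|5)=-1, (2|5)=-1; sign (−1)^0·-1^-2·-1^0 = +1.
(a,b)_7: α=-2, u≡4; β=0, v≡6 (mod 7); (4|7)=+1, (6|7)=-1; sign (−1)^0·+1^0·-1^-2 = +1.
(a,b)_17: α=1, u≡5; β=0, v≡9 (mod 17); (5|17)=-1, (9|17)=+1; sign (−1)^0·-1^0·+1^1 = +1.
(a,b)_41: α=1, u≡38; β=0, v≡35 (mod 41); (38|41)=-1, (35|41)=-1; sign (−1)^0·-1^0·-1^1 = -1.
(a,b)_∞: sgn(697)=+, sgn(47)=+, so +1.
(a,b)_47: α=0, u≡43; β=1, v≡42 (mod 47); (43|47)=-1, (42|47)=+1; sign (−1)^0·-1^1·+1^0 = -1.
(a,b)_2: α=0, β=4; u≡1, v≡7 (mod 8); ε(u)ε(v)=0·1, αω(v)=0·0, βω(u)=4·0; sum ≡ 0  ⇒  +1.
|Ram(697, 47)| = 2, even; anisotropic at {41, 47}.

[41, 47]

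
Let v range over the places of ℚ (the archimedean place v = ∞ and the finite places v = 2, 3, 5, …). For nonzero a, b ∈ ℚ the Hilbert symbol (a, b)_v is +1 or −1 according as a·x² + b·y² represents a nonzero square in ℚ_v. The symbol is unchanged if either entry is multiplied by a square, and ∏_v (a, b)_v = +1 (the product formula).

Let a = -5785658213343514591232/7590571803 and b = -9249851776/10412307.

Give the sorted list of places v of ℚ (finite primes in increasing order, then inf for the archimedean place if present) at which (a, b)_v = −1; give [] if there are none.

(a, b) ≡ (-114, -1938) mod (ℚ^×)²; places V = {2, 3, 7, 11, 17, 19, 23, 43, ∞}.
(a,b)_23: α=-2, u≡13; β=-2, v≡7 (mod 23); (13|23)=+1, (7|23)=-1; sign (−1)^0·+1^-2·-1^-2 = +1.
(a,b)_11: α=0, u≡7; β=2, v≡4 (mod 11); (7|11)=-1, (4|11)=+1; sign (−1)^0·-1^2·+1^0 = +1.
(a,b)_7: α=6, u≡5; β=0, v≡1 (mod 7); (5|7)=-1, (1|7)=+1; sign (−1)^0·-1^0·+1^6 = +1.
(a,b)_19: α=3, u≡8; β=1, v≡12 (mod 19); (8|19)=-1, (12|19)=-1; sign (−1)^1·-1^1·-1^3 = -1.
(a,b)_3: α=-15, u≡1; β=-9, v≡2 (mod 3); (1|3)=+1, (2|3)=-1; sign (−1)^1·+1^-9·-1^-15 = +1.
(a,b)_17: α=0, u≡5; β=1, v≡10 (mod 17); (5|17)=-1, (10|17)=-1; sign (−1)^0·-1^1·-1^0 = -1.
(a,b)_43: α=4, u≡10; β=2, v≡31 (mod 43); (10|43)=+1, (31|43)=+1; sign (−1)^0·+1^2·+1^4 = +1.
(a,b)_∞: sgn(-114)=−, sgn(-1938)=−, so -1.
(a,b)_2: α=21, β=7; u≡7, v≡7 (mod 8); ε(u)ε(v)=1·1, αω(v)=21·0, βω(u)=7·0; sum ≡ 1  ⇒  -1.
(-114, -1938 / ℚ) ramifies at {2, 17, 19, ∞}: a division algebra.

[2, 17, 19, inf]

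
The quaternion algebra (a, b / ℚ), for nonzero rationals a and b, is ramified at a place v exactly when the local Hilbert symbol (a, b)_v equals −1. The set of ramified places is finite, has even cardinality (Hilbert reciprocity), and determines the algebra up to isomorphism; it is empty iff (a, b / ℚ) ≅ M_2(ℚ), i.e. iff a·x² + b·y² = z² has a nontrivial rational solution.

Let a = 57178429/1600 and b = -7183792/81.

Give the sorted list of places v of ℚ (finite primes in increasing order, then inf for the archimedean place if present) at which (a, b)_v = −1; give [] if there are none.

[11, 17]

(a, b) ≡ (1309, -187) mod (ℚ^×)²; places V = {2, 3, 5, 7, 11, 17, 19, ∞}.
(a,b)_19: α=2, u≡6; β=0, v≡14 (mod 19); (6|19)=+1, (14|19)=-1; sign (−1)^0·+1^0·-1^2 = +1.
(a,b)_7: α=1, u≡3; β=4, v≡1 (mod 7); (3|7)=-1, (1|7)=+1; sign (−1)^0·-1^4·+1^1 = +1.
(a,b)_3: α=0, u≡1; β=-4, v≡2 (mod 3); (1|3)=+1, (2|3)=-1; sign (−1)^0·+1^-4·-1^0 = +1.
(a,b)_∞: sgn(1309)=+, sgn(-187)=−, so +1.
(a,b)_11: α=3, u≡3; β=1, v≡5 (mod 11); (3|11)=+1, (5|11)=+1; sign (−1)^1·+1^1·+1^3 = -1.
(a,b)_17: α=1, u≡2; β=1, v≡6 (mod 17); (2|17)=+1, (6|17)=-1; sign (−1)^0·+1^1·-1^1 = -1.
(a,b)_5: α=-2, u≡1; β=0, v≡3 (mod 5); (1|5)=+1, (3|5)=-1; sign (−1)^0·+1^0·-1^-2 = +1.
(a,b)_2: α=-6, β=4; u≡5, v≡5 (mod 8); ε(u)ε(v)=0·0, αω(v)=-6·1, βω(u)=4·1; sum ≡ 0  ⇒  +1.
(1309, -187 / ℚ) ramifies at {11, 17}: a division algebra.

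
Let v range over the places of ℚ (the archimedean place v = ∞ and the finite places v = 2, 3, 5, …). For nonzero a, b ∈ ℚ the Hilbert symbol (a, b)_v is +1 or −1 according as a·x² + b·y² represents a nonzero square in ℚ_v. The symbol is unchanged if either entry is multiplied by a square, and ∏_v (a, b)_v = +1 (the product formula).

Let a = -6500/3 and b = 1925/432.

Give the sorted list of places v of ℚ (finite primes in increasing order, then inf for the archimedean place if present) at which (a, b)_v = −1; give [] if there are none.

[]

Mod squares: a ≡ -195, b ≡ 231. Check v ∈ {∞, 2, 3, 5, 7, 11, 13}.
v=∞: -195 < 0 and 231 > 0  ⇒  (a,b)_∞ = +1.
v=3: a=3^-1·(≡1), b=3^-3·(≡2) mod 3; (1|3)=+1, (2|3)=-1; (−1)^{-1·-3·1}·(+1)^-3·(-1)^-1 = +1.
v=2: v_2(a)=2, v_2(b)=-4; units ≡ 5, 7 (mod 8); ε·ε+αω+βω = 0·1+2·0+-4·1 ≡ 0  ⇒  (a,b)_2 = +1.
v=5: a=5^3·(≡1), b=5^2·(≡1) mod 5; (1|5)=+1, (1|5)=+1; (−1)^{3·2·2}·(+1)^2·(+1)^3 = +1.
v=13: a=13^1·(≡11), b=13^0·(≡9) mod 13; (11|13)=-1, (9|13)=+1; (−1)^{1·0·6}·(-1)^0·(+1)^1 = +1.
v=11: a=11^0·(≡4), b=11^1·(≡7) mod 11; (4|11)=+1, (7|11)=-1; (−1)^{0·1·5}·(+1)^1·(-1)^0 = +1.
v=7: a=7^0·(≡1), b=7^1·(≡6) mod 7; (1|7)=+1, (6|7)=-1; (−1)^{0·1·3}·(+1)^1·(-1)^0 = +1.
Ram(a, b) = ∅: the form -195·x² + 231·y² − z² is isotropic over every ℚ_v, so by Hasse–Minkowski it is isotropic over ℚ.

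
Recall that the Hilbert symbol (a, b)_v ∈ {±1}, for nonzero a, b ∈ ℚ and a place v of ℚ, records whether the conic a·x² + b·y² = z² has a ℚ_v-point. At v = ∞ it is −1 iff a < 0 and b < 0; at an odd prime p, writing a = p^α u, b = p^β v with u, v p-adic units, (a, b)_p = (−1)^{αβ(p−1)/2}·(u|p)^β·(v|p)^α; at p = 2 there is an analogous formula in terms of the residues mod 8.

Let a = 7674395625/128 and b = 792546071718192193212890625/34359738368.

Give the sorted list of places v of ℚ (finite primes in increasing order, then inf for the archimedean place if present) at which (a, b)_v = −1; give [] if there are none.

[13, 23]

Mod squares: a ≡ 1794, b ≡ 130. Check v ∈ {∞, 2, 3, 5, 7, 13, 23}.
v=13: a=13^3·(≡7), b=13^9·(≡4) mod 13; (7|13)=-1, (4|13)=+1; (−1)^{3·9·6}·(-1)^9·(+1)^3 = -1.
v=2: v_2(a)=-7, v_2(b)=-35; units ≡ 1, 1 (mod 8); ε·ε+αω+βω = 0·0+-7·0+-35·0 ≡ 0  ⇒  (a,b)_2 = +1.
v=7: a=7^0·(≡4), b=7^2·(≡2) mod 7; (4|7)=+1, (2|7)=+1; (−1)^{0·2·3}·(+1)^2·(+1)^0 = +1.
v=3: a=3^5·(≡1), b=3^10·(≡1) mod 3; (1|3)=+1, (1|3)=+1; (−1)^{5·10·1}·(+1)^10·(+1)^5 = +1.
v=∞: 1794 > 0 and 130 > 0  ⇒  (a,b)_∞ = +1.
v=23: a=23^1·(≡2), b=23^2·(≡5) mod 23; (2|23)=+1, (5|23)=-1; (−1)^{1·2·11}·(+1)^2·(-1)^1 = -1.
v=5: a=5^4·(≡1), b=5^11·(≡4) mod 5; (1|5)=+1, (4|5)=+1; (−1)^{4·11·2}·(+1)^11·(+1)^4 = +1.
|Ram(1794, 130)| = 2, even; anisotropic at {13, 23}.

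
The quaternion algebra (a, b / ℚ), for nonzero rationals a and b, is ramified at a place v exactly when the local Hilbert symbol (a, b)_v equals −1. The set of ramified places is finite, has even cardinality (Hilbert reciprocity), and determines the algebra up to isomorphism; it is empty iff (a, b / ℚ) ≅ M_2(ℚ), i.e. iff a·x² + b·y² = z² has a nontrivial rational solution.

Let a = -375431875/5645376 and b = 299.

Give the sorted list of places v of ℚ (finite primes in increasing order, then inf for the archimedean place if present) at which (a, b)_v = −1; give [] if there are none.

[13, 41]

Mod squares: a ≡ -12259, b ≡ 299. Check v ∈ {∞, 2, 3, 5, 7, 11, 13, 23, 41}.
v=13: a=13^1·(≡11), b=13^1·(≡10) mod 13; (11|13)=-1, (10|13)=+1; (−1)^{1·1·6}·(-1)^1·(+1)^1 = -1.
v=7: a=7^2·(≡5), b=7^0·(≡5) mod 7; (5|7)=-1, (5|7)=-1; (−1)^{2·0·3}·(-1)^0·(-1)^2 = +1.
v=2: v_2(a)=-6, v_2(b)=0; units ≡ 5, 3 (mod 8); ε·ε+αω+βω = 0·1+-6·1+0·1 ≡ 0  ⇒  (a,b)_2 = +1.
v=∞: -12259 < 0 and 299 > 0  ⇒  (a,b)_∞ = +1.
v=41: a=41^1·(≡6), b=41^0·(≡12) mod 41; (6|41)=-1, (12|41)=-1; (−1)^{1·0·20}·(-1)^0·(-1)^1 = -1.
v=5: a=5^4·(≡4), b=5^0·(≡4) mod 5; (4|5)=+1, (4|5)=+1; (−1)^{4·0·2}·(+1)^0·(+1)^4 = +1.
v=11: a=11^-2·(≡10), b=11^0·(≡2) mod 11; (10|11)=-1, (2|11)=-1; (−1)^{-2·0·5}·(-1)^0·(-1)^-2 = +1.
v=3: a=3^-6·(≡2), b=3^0·(≡2) mod 3; (2|3)=-1, (2|3)=-1; (−1)^{-6·0·1}·(-1)^0·(-1)^-6 = +1.
v=23: a=23^1·(≡7), b=23^1·(≡13) mod 23; (7|23)=-1, (13|23)=+1; (−1)^{1·1·11}·(-1)^1·(+1)^1 = +1.
(-12259, 299 / ℚ) ramifies at {13, 41}: a division algebra.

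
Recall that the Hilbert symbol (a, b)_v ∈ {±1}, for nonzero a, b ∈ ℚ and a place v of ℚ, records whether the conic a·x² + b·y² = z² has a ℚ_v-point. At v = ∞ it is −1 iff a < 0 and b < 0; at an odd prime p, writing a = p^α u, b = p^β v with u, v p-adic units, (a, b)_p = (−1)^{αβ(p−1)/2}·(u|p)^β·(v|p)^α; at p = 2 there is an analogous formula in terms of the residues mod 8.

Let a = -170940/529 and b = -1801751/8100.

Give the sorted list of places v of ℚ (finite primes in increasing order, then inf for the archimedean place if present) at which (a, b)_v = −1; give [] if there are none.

(a, b) ≡ (-42735, -4991) mod (ℚ^×)²; places V = {2, 3, 5, 7, 11, 19, 23, 31, 37, ∞}.
(a,b)_31: α=0, u≡28; β=1, v≡28 (mod 31); (28|31)=+1, (28|31)=+1; sign (−1)^0·+1^1·+1^0 = +1.
(a,b)_2: α=2, β=-2; u≡1, v≡1 (mod 8); ε(u)ε(v)=0·0, αω(v)=2·0, βω(u)=-2·0; sum ≡ 0  ⇒  +1.
(a,b)_5: α=1, u≡3; β=-2, v≡1 (mod 5); (3|5)=-1, (1|5)=+1; sign (−1)^0·-1^-2·+1^1 = +1.
(a,b)_37: α=1, u≡24; β=0, v≡12 (mod 37); (24|37)=-1, (12|37)=+1; sign (−1)^0·-1^0·+1^1 = +1.
(a,b)_∞: sgn(-42735)=−, sgn(-4991)=−, so -1.
(a,b)_3: α=1, u≡2; β=-4, v≡1 (mod 3); (2|3)=-1, (1|3)=+1; sign (−1)^0·-1^-4·+1^1 = +1.
(a,b)_7: α=1, u≡6; β=1, v≡4 (mod 7); (6|7)=-1, (4|7)=+1; sign (−1)^1·-1^1·+1^1 = +1.
(a,b)_19: α=0, u≡18; β=2, v≡1 (mod 19); (18|19)=-1, (1|19)=+1; sign (−1)^0·-1^2·+1^0 = +1.
(a,b)_23: α=-2, u≡19; β=1, v≡6 (mod 23); (19|23)=-1, (6|23)=+1; sign (−1)^0·-1^1·+1^-2 = -1.
(a,b)_11: α=1, u≡3; β=0, v≡4 (mod 11); (3|11)=+1, (4|11)=+1; sign (−1)^0·+1^0·+1^1 = +1.
Ram(-42735, -4991) = {23, ∞}; no ℚ_23-point on the conic.

[23, inf]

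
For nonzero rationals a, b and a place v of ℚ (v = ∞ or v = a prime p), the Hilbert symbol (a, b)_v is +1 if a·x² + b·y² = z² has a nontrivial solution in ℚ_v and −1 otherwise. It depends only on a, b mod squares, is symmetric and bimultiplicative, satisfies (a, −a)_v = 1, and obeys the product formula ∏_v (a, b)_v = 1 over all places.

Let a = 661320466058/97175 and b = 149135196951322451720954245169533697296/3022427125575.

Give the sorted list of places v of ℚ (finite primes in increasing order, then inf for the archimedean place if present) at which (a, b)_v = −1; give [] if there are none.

[2, 7, 17, 23, 29, 47]

Mod squares: a ≡ 438886, b ≡ 569687. Check v ∈ {∞, 2, 3, 5, 7, 11, 13, 17, 23, 29, 31, 47}.
v=47: a=47^1·(≡36), b=47^3·(≡27) mod 47; (36|47)=+1, (27|47)=+1; (−1)^{1·3·23}·(+1)^3·(+1)^1 = -1.
v=29: a=29^5·(≡16), b=29^12·(≡12) mod 29; (16|29)=+1, (12|29)=-1; (−1)^{5·12·14}·(+1)^12·(-1)^5 = -1.
v=2: v_2(a)=1, v_2(b)=4; units ≡ 3, 7 (mod 8); ε·ε+αω+βω = 1·1+1·0+4·1 ≡ 1  ⇒  (a,b)_2 = -1.
v=∞: 438886 > 0 and 569687 > 0  ⇒  (a,b)_∞ = +1.
v=5: a=5^-2·(≡4), b=5^-2·(≡2) mod 5; (4|5)=+1, (2|5)=-1; (−1)^{-2·-2·2}·(+1)^-2·(-1)^-2 = +1.
v=13: a=13^-2·(≡6), b=13^-6·(≡10) mod 13; (6|13)=-1, (10|13)=+1; (−1)^{-2·-6·6}·(-1)^-6·(+1)^-2 = +1.
v=31: a=31^0·(≡25), b=31^1·(≡1) mod 31; (25|31)=+1, (1|31)=+1; (−1)^{0·1·15}·(+1)^1·(+1)^0 = +1.
v=11: a=11^0·(≡10), b=11^-2·(≡6) mod 11; (10|11)=-1, (6|11)=-1; (−1)^{0·-2·5}·(-1)^-2·(-1)^0 = +1.
v=17: a=17^0·(≡10), b=17^5·(≡1) mod 17; (10|17)=-1, (1|17)=+1; (−1)^{0·5·8}·(-1)^5·(+1)^0 = -1.
v=3: a=3^0·(≡1), b=3^-2·(≡2) mod 3; (1|3)=+1, (2|3)=-1; (−1)^{0·-2·1}·(+1)^-2·(-1)^0 = +1.
v=7: a=7^3·(≡3), b=7^8·(≡3) mod 7; (3|7)=-1, (3|7)=-1; (−1)^{3·8·3}·(-1)^8·(-1)^3 = -1.
v=23: a=23^-1·(≡11), b=23^-1·(≡15) mod 23; (11|23)=-1, (15|23)=-1; (−1)^{-1·-1·11}·(-1)^-1·(-1)^-1 = -1.
(438886, 569687 / ℚ) ramifies at {2, 7, 17, 23, 29, 47}: a division algebra.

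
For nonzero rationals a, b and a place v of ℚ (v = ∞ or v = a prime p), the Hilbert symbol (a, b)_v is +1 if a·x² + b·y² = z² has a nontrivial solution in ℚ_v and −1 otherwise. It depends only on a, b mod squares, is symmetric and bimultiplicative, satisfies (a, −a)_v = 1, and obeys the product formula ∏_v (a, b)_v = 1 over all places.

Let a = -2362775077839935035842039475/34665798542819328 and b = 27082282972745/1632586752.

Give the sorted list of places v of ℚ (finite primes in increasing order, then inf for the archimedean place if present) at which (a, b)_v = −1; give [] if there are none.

[2, 3, 5, 13, 17, 19]

(a, b) ≡ (-57, 692835) mod (ℚ^×)²; places V = {2, 3, 5, 7, 11, 13, 17, 19, ∞}.
(a,b)_17: α=4, u≡11; β=3, v≡14 (mod 17); (11|17)=-1, (14|17)=-1; sign (−1)^0·-1^3·-1^4 = -1.
(a,b)_∞: sgn(-57)=−, sgn(692835)=+, so +1.
(a,b)_7: α=10, u≡6; β=4, v≡5 (mod 7); (6|7)=-1, (5|7)=-1; sign (−1)^0·-1^4·-1^10 = +1.
(a,b)_5: α=2, u≡2; β=1, v≡2 (mod 5); (2|5)=-1, (2|5)=-1; sign (−1)^0·-1^1·-1^2 = -1.
(a,b)_13: α=6, u≡8; β=3, v≡5 (mod 13); (8|13)=-1, (5|13)=-1; sign (−1)^0·-1^3·-1^6 = -1.
(a,b)_2: α=-28, β=-10; u≡7, v≡3 (mod 8); ε(u)ε(v)=1·1, αω(v)=-28·1, βω(u)=-10·0; sum ≡ 1  ⇒  -1.
(a,b)_11: α=2, u≡1; β=1, v≡2 (mod 11); (1|11)=+1, (2|11)=-1; sign (−1)^0·+1^1·-1^2 = +1.
(a,b)_19: α=3, u≡1; β=1, v≡9 (mod 19); (1|19)=+1, (9|19)=+1; sign (−1)^1·+1^1·+1^3 = -1.
(a,b)_3: α=-17, u≡2; β=-13, v≡2 (mod 3); (2|3)=-1, (2|3)=-1; sign (−1)^1·-1^-13·-1^-17 = -1.
Ram(-57, 692835) = {2, 3, 5, 13, 17, 19}; no ℚ_2-point on the conic.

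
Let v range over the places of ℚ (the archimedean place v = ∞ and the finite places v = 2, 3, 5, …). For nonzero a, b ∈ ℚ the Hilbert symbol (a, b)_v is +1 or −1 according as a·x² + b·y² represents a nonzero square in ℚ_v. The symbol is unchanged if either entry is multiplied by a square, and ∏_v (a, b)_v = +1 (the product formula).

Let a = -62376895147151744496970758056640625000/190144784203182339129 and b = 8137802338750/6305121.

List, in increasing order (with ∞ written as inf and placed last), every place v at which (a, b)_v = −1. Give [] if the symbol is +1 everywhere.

(a, b) ≡ (-49210, 15022) mod (ℚ^×)²; places V = {2, 3, 5, 7, 19, 29, 31, 37, ∞}.
(a,b)_2: α=3, β=1; u≡3, v≡7 (mod 8); ε(u)ε(v)=1·1, αω(v)=3·0, βω(u)=1·1; sum ≡ 0  ⇒  +1.
(a,b)_∞: sgn(-49210)=−, sgn(15022)=+, so +1.
(a,b)_7: α=13, u≡3; β=5, v≡1 (mod 7); (3|7)=-1, (1|7)=+1; sign (−1)^1·-1^5·+1^13 = +1.
(a,b)_19: α=5, u≡18; β=2, v≡13 (mod 19); (18|19)=-1, (13|19)=-1; sign (−1)^0·-1^2·-1^5 = -1.
(a,b)_31: α=-4, u≡19; β=-2, v≡20 (mod 31); (19|31)=+1, (20|31)=+1; sign (−1)^0·+1^-2·+1^-4 = +1.
(a,b)_3: α=-30, u≡2; β=-8, v≡1 (mod 3); (2|3)=-1, (1|3)=+1; sign (−1)^0·-1^-8·+1^-30 = +1.
(a,b)_37: α=3, u≡15; β=1, v≡25 (mod 37); (15|37)=-1, (25|37)=+1; sign (−1)^0·-1^1·+1^3 = -1.
(a,b)_5: α=17, u≡2; β=4, v≡2 (mod 5); (2|5)=-1, (2|5)=-1; sign (−1)^0·-1^4·-1^17 = -1.
(a,b)_29: α=2, u≡15; β=1, v≡25 (mod 29); (15|29)=-1, (25|29)=+1; sign (−1)^0·-1^1·+1^2 = -1.
(-49210, 15022 / ℚ) ramifies at {5, 19, 29, 37}: a division algebra.

[5, 19, 29, 37]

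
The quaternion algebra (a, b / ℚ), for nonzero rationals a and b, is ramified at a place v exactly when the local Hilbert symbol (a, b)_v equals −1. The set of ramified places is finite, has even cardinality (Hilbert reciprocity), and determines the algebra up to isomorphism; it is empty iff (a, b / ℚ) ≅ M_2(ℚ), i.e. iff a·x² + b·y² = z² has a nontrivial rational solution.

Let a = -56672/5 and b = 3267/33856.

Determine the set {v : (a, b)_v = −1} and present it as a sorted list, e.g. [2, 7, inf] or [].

(a, b) ≡ (-17710, 3) mod (ℚ^×)²; places V = {2, 3, 5, 7, 11, 23, ∞}.
(a,b)_3: α=0, u≡2; β=3, v≡1 (mod 3); (2|3)=-1, (1|3)=+1; sign (−1)^0·-1^3·+1^0 = -1.
(a,b)_5: α=-1, u≡3; β=0, v≡2 (mod 5); (3|5)=-1, (2|5)=-1; sign (−1)^0·-1^0·-1^-1 = -1.
(a,b)_23: α=1, u≡4; β=-2, v≡9 (mod 23); (4|23)=+1, (9|23)=+1; sign (−1)^0·+1^-2·+1^1 = +1.
(a,b)_7: α=1, u≡2; β=0, v≡3 (mod 7); (2|7)=+1, (3|7)=-1; sign (−1)^0·+1^0·-1^1 = -1.
(a,b)_∞: sgn(-17710)=−, sgn(3)=+, so +1.
(a,b)_11: α=1, u≡8; β=2, v≡3 (mod 11); (8|11)=-1, (3|11)=+1; sign (−1)^0·-1^2·+1^1 = +1.
(a,b)_2: α=5, β=-6; u≡1, v≡3 (mod 8); ε(u)ε(v)=0·1, αω(v)=5·1, βω(u)=-6·0; sum ≡ 1  ⇒  -1.
(-17710, 3 / ℚ) ramifies at {2, 3, 5, 7}: a division algebra.

[2, 3, 5, 7]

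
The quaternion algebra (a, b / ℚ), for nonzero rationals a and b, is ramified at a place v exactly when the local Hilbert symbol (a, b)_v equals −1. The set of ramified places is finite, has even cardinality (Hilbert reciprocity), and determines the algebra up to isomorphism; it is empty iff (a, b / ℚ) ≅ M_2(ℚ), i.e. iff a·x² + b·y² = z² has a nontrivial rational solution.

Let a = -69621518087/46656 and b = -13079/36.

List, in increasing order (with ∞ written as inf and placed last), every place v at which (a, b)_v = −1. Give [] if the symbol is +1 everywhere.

(a, b) ≡ (-407, -13079) mod (ℚ^×)²; places V = {2, 3, 11, 29, 37, 41, ∞}.
(a,b)_41: α=2, u≡22; β=1, v≡31 (mod 41); (22|41)=-1, (31|41)=+1; sign (−1)^0·-1^1·+1^2 = -1.
(a,b)_3: α=-6, u≡1; β=-2, v≡1 (mod 3); (1|3)=+1, (1|3)=+1; sign (−1)^0·+1^-2·+1^-6 = +1.
(a,b)_∞: sgn(-407)=−, sgn(-13079)=−, so -1.
(a,b)_29: α=2, u≡28; β=1, v≡6 (mod 29); (28|29)=+1, (6|29)=+1; sign (−1)^0·+1^1·+1^2 = +1.
(a,b)_2: α=-6, β=-2; u≡1, v≡1 (mod 8); ε(u)ε(v)=0·0, αω(v)=-6·0, βω(u)=-2·0; sum ≡ 0  ⇒  +1.
(a,b)_11: α=3, u≡8; β=1, v≡7 (mod 11); (8|11)=-1, (7|11)=-1; sign (−1)^1·-1^1·-1^3 = -1.
(a,b)_37: α=1, u≡12; β=0, v≡18 (mod 37); (12|37)=+1, (18|37)=-1; sign (−1)^0·+1^0·-1^1 = -1.
|Ram(-407, -13079)| = 4, even; anisotropic at {11, 37, 41, ∞}.

[11, 37, 41, inf]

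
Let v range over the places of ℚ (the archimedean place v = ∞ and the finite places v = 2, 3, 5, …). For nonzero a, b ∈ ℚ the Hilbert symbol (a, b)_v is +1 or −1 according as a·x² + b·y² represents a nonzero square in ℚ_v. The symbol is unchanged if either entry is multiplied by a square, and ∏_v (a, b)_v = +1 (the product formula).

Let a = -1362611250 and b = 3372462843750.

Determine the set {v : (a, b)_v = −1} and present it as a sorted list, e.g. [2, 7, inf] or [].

Mod squares: a ≡ -2002, b ≡ 182. Check v ∈ {∞, 2, 3, 5, 7, 11, 13}.
v=5: a=5^4·(≡2), b=5^6·(≡2) mod 5; (2|5)=-1, (2|5)=-1; (−1)^{4·6·2}·(-1)^6·(-1)^4 = +1.
v=∞: -2002 < 0 and 182 > 0  ⇒  (a,b)_∞ = +1.
v=13: a=13^1·(≡7), b=13^1·(≡4) mod 13; (7|13)=-1, (4|13)=+1; (−1)^{1·1·6}·(-1)^1·(+1)^1 = -1.
v=11: a=11^3·(≡9), b=11^4·(≡10) mod 11; (9|11)=+1, (10|11)=-1; (−1)^{3·4·5}·(+1)^4·(-1)^3 = -1.
v=7: a=7^1·(≡1), b=7^1·(≡3) mod 7; (1|7)=+1, (3|7)=-1; (−1)^{1·1·3}·(+1)^1·(-1)^1 = +1.
v=2: v_2(a)=1, v_2(b)=1; units ≡ 7, 3 (mod 8); ε·ε+αω+βω = 1·1+1·1+1·0 ≡ 0  ⇒  (a,b)_2 = +1.
v=3: a=3^2·(≡2), b=3^4·(≡2) mod 3; (2|3)=-1, (2|3)=-1; (−1)^{2·4·1}·(-1)^4·(-1)^2 = +1.
|Ram(-2002, 182)| = 2, even; anisotropic at {11, 13}.

[11, 13]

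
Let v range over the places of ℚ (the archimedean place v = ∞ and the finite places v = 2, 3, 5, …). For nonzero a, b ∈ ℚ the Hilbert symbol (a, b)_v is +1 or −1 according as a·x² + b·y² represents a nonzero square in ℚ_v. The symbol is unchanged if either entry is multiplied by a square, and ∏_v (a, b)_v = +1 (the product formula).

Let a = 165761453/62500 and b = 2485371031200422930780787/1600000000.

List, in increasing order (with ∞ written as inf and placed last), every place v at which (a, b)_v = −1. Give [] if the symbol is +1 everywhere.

[3, 19]

Mod squares: a ≡ 2717, b ≡ 3. Check v ∈ {∞, 2, 3, 5, 11, 13, 17, 19}.
v=19: a=19^3·(≡2), b=19^8·(≡8) mod 19; (2|19)=-1, (8|19)=-1; (−1)^{3·8·9}·(-1)^8·(-1)^3 = -1.
v=17: a=17^0·(≡10), b=17^4·(≡11) mod 17; (10|17)=-1, (11|17)=-1; (−1)^{0·4·8}·(-1)^4·(-1)^0 = +1.
v=11: a=11^1·(≡9), b=11^2·(≡1) mod 11; (9|11)=+1, (1|11)=+1; (−1)^{1·2·5}·(+1)^2·(+1)^1 = +1.
v=2: v_2(a)=-2, v_2(b)=-12; units ≡ 5, 3 (mod 8); ε·ε+αω+βω = 0·1+-2·1+-12·1 ≡ 0  ⇒  (a,b)_2 = +1.
v=∞: 2717 > 0 and 3 > 0  ⇒  (a,b)_∞ = +1.
v=5: a=5^-6·(≡2), b=5^-8·(≡2) mod 5; (2|5)=-1, (2|5)=-1; (−1)^{-6·-8·2}·(-1)^-8·(-1)^-6 = +1.
v=3: a=3^0·(≡2), b=3^1·(≡1) mod 3; (2|3)=-1, (1|3)=+1; (−1)^{0·1·1}·(-1)^1·(+1)^0 = -1.
v=13: a=13^3·(≡4), b=13^6·(≡12) mod 13; (4|13)=+1, (12|13)=+1; (−1)^{3·6·6}·(+1)^6·(+1)^3 = +1.
(2717, 3 / ℚ) ramifies at {3, 19}: a division algebra.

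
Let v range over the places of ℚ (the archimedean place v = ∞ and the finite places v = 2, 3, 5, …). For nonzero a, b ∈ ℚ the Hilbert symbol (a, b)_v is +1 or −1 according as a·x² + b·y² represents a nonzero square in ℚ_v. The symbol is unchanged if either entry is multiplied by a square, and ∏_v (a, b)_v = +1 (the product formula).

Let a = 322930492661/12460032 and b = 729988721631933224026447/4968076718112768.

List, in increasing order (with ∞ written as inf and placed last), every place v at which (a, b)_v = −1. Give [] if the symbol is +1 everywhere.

(a, b) ≡ (4522, 14) mod (ℚ^×)²; places V = {2, 3, 7, 13, 17, 19, 37, ∞}.
(a,b)_3: α=-2, u≡1; β=-4, v≡2 (mod 3); (1|3)=+1, (2|3)=-1; sign (−1)^0·+1^-4·-1^-2 = +1.
(a,b)_17: α=3, u≡11; β=6, v≡10 (mod 17); (11|17)=-1, (10|17)=-1; sign (−1)^0·-1^6·-1^3 = -1.
(a,b)_19: α=3, u≡13; β=6, v≡15 (mod 19); (13|19)=-1, (15|19)=-1; sign (−1)^0·-1^6·-1^3 = -1.
(a,b)_∞: sgn(4522)=+, sgn(14)=+, so +1.
(a,b)_2: α=-13, β=-31; u≡5, v≡7 (mod 8); ε(u)ε(v)=0·1, αω(v)=-13·0, βω(u)=-31·1; sum ≡ 1  ⇒  -1.
(a,b)_13: α=-2, u≡2; β=-4, v≡9 (mod 13); (2|13)=-1, (9|13)=+1; sign (−1)^0·-1^-4·+1^-2 = +1.
(a,b)_7: α=1, u≡1; β=3, v≡2 (mod 7); (1|7)=+1, (2|7)=+1; sign (−1)^1·+1^3·+1^1 = -1.
(a,b)_37: α=2, u≡19; β=4, v≡20 (mod 37); (19|37)=-1, (20|37)=-1; sign (−1)^0·-1^4·-1^2 = +1.
(4522, 14 / ℚ) ramifies at {2, 7, 17, 19}: a division algebra.

[2, 7, 17, 19]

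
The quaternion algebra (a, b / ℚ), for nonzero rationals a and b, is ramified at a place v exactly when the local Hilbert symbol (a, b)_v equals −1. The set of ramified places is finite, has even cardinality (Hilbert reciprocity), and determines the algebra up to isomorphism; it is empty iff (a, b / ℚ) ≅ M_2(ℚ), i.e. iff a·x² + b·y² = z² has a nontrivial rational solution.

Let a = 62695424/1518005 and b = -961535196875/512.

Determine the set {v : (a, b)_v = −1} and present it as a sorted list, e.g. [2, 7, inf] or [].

Mod squares: a ≡ 2530, b ≡ -48070. Check v ∈ {∞, 2, 5, 11, 19, 23, 29}.
v=∞: 2530 > 0 and -48070 < 0  ⇒  (a,b)_∞ = +1.
v=11: a=11^3·(≡7), b=11^3·(≡6) mod 11; (7|11)=-1, (6|11)=-1; (−1)^{3·3·5}·(-1)^3·(-1)^3 = -1.
v=23: a=23^1·(≡4), b=23^3·(≡6) mod 23; (4|23)=+1, (6|23)=+1; (−1)^{1·3·11}·(+1)^3·(+1)^1 = -1.
v=19: a=19^-2·(≡10), b=19^1·(≡6) mod 19; (10|19)=-1, (6|19)=+1; (−1)^{-2·1·9}·(-1)^1·(+1)^-2 = -1.
v=29: a=29^-2·(≡9), b=29^0·(≡12) mod 29; (9|29)=+1, (12|29)=-1; (−1)^{-2·0·14}·(+1)^0·(-1)^-2 = +1.
v=2: v_2(a)=11, v_2(b)=-9; units ≡ 1, 5 (mod 8); ε·ε+αω+βω = 0·0+11·1+-9·0 ≡ 1  ⇒  (a,b)_2 = -1.
v=5: a=5^-1·(≡4), b=5^5·(≡1) mod 5; (4|5)=+1, (1|5)=+1; (−1)^{-1·5·2}·(+1)^5·(+1)^-1 = +1.
(2530, -48070 / ℚ) ramifies at {2, 11, 19, 23}: a division algebra.

[2, 11, 19, 23]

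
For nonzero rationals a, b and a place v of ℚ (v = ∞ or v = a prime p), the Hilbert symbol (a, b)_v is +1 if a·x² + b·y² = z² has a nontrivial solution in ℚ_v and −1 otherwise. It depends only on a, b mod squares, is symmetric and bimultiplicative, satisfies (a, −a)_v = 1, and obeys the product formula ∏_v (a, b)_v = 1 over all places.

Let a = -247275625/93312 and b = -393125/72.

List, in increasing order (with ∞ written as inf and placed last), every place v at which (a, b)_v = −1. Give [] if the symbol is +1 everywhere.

(a, b) ≡ (-2, -1258) mod (ℚ^×)²; places V = {2, 3, 5, 17, 37, ∞}.
(a,b)_37: α=2, u≡14; β=1, v≡3 (mod 37); (14|37)=-1, (3|37)=+1; sign (−1)^0·-1^1·+1^2 = -1.
(a,b)_∞: sgn(-2)=−, sgn(-1258)=−, so -1.
(a,b)_5: α=4, u≡2; β=4, v≡3 (mod 5); (2|5)=-1, (3|5)=-1; sign (−1)^0·-1^4·-1^4 = +1.
(a,b)_17: α=2, u≡15; β=1, v≡3 (mod 17); (15|17)=+1, (3|17)=-1; sign (−1)^0·+1^1·-1^2 = +1.
(a,b)_2: α=-7, β=-3; u≡7, v≡3 (mod 8); ε(u)ε(v)=1·1, αω(v)=-7·1, βω(u)=-3·0; sum ≡ 0  ⇒  +1.
(a,b)_3: α=-6, u≡1; β=-2, v≡2 (mod 3); (1|3)=+1, (2|3)=-1; sign (−1)^0·+1^-2·-1^-6 = +1.
(-2, -1258 / ℚ) ramifies at {37, ∞}: a division algebra.

[37, inf]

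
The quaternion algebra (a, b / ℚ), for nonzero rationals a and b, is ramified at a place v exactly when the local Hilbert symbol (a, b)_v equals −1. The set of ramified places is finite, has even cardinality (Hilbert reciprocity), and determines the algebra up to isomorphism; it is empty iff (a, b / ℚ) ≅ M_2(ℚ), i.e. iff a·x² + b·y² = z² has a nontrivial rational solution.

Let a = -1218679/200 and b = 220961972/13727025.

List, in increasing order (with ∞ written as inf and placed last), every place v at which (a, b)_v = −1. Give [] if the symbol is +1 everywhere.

[2, 11]

(a, b) ≡ (-49742, 77) mod (ℚ^×)²; places V = {2, 3, 5, 7, 11, 13, 17, 19, ∞}.
(a,b)_19: α=1, u≡6; β=-2, v≡11 (mod 19); (6|19)=+1, (11|19)=+1; sign (−1)^0·+1^-2·+1^1 = +1.
(a,b)_5: α=-2, u≡2; β=-2, v≡2 (mod 5); (2|5)=-1, (2|5)=-1; sign (−1)^0·-1^-2·-1^-2 = +1.
(a,b)_11: α=1, u≡7; β=5, v≡2 (mod 11); (7|11)=-1, (2|11)=-1; sign (−1)^1·-1^5·-1^1 = -1.
(a,b)_2: α=-3, β=2; u≡1, v≡5 (mod 8); ε(u)ε(v)=0·0, αω(v)=-3·1, βω(u)=2·0; sum ≡ 1  ⇒  -1.
(a,b)_7: α=3, u≡6; β=3, v≡2 (mod 7); (6|7)=-1, (2|7)=+1; sign (−1)^1·-1^3·+1^3 = +1.
(a,b)_3: α=0, u≡1; β=-2, v≡2 (mod 3); (1|3)=+1, (2|3)=-1; sign (−1)^0·+1^-2·-1^0 = +1.
(a,b)_17: α=1, u≡8; β=0, v≡1 (mod 17); (8|17)=+1, (1|17)=+1; sign (−1)^0·+1^0·+1^1 = +1.
(a,b)_13: α=0, u≡9; β=-2, v≡10 (mod 13); (9|13)=+1, (10|13)=+1; sign (−1)^0·+1^-2·+1^0 = +1.
(a,b)_∞: sgn(-49742)=−, sgn(77)=+, so +1.
(-49742, 77 / ℚ) ramifies at {2, 11}: a division algebra.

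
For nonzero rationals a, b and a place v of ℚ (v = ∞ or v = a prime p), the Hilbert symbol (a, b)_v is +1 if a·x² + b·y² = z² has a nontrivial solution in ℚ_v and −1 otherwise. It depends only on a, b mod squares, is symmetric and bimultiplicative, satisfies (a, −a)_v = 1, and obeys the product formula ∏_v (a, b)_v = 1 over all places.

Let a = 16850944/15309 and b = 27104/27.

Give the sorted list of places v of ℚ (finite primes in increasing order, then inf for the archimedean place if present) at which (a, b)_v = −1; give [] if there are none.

Mod squares: a ≡ 714, b ≡ 42. Check v ∈ {∞, 2, 3, 7, 11, 17}.
v=∞: 714 > 0 and 42 > 0  ⇒  (a,b)_∞ = +1.
v=7: a=7^-1·(≡4), b=7^1·(≡6) mod 7; (4|7)=+1, (6|7)=-1; (−1)^{-1·1·3}·(+1)^1·(-1)^-1 = +1.
v=2: v_2(a)=13, v_2(b)=5; units ≡ 5, 5 (mod 8); ε·ε+αω+βω = 0·0+13·1+5·1 ≡ 0  ⇒  (a,b)_2 = +1.
v=17: a=17^1·(≡9), b=17^0·(≡4) mod 17; (9|17)=+1, (4|17)=+1; (−1)^{1·0·8}·(+1)^0·(+1)^1 = +1.
v=3: a=3^-7·(≡1), b=3^-3·(≡2) mod 3; (1|3)=+1, (2|3)=-1; (−1)^{-7·-3·1}·(+1)^-3·(-1)^-7 = +1.
v=11: a=11^2·(≡6), b=11^2·(≡3) mod 11; (6|11)=-1, (3|11)=+1; (−1)^{2·2·5}·(-1)^2·(+1)^2 = +1.
Every local symbol is +1, so the conic 714·x² + 42·y² = z² has ℚ_v-points for all v and hence a ℚ-point; (a, b / ℚ) ≅ M_2(ℚ).

[]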